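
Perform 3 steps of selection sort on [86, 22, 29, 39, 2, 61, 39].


Initial: [86, 22, 29, 39, 2, 61, 39]
Step 1: min=2 at 4
  Swap: [2, 22, 29, 39, 86, 61, 39]
Step 2: min=22 at 1
  Swap: [2, 22, 29, 39, 86, 61, 39]
Step 3: min=29 at 2
  Swap: [2, 22, 29, 39, 86, 61, 39]

After 3 steps: [2, 22, 29, 39, 86, 61, 39]


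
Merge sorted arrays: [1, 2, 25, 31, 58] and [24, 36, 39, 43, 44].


Take 1 from A
Take 2 from A
Take 24 from B
Take 25 from A
Take 31 from A
Take 36 from B
Take 39 from B
Take 43 from B
Take 44 from B

Merged: [1, 2, 24, 25, 31, 36, 39, 43, 44, 58]


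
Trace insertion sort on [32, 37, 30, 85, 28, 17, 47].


Initial: [32, 37, 30, 85, 28, 17, 47]
Insert 37: [32, 37, 30, 85, 28, 17, 47]
Insert 30: [30, 32, 37, 85, 28, 17, 47]
Insert 85: [30, 32, 37, 85, 28, 17, 47]
Insert 28: [28, 30, 32, 37, 85, 17, 47]
Insert 17: [17, 28, 30, 32, 37, 85, 47]
Insert 47: [17, 28, 30, 32, 37, 47, 85]

Sorted: [17, 28, 30, 32, 37, 47, 85]


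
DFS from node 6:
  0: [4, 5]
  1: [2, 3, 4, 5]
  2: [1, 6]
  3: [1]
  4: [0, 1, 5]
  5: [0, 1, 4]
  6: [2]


Visit 6, push [2]
Visit 2, push [1]
Visit 1, push [5, 4, 3]
Visit 3, push []
Visit 4, push [5, 0]
Visit 0, push [5]
Visit 5, push []

DFS order: [6, 2, 1, 3, 4, 0, 5]


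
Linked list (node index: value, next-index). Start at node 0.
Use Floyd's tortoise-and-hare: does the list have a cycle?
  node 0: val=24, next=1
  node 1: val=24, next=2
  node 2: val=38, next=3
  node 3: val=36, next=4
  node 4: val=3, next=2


Floyd's tortoise (slow, +1) and hare (fast, +2):
  init: slow=0, fast=0
  step 1: slow=1, fast=2
  step 2: slow=2, fast=4
  step 3: slow=3, fast=3
  slow == fast at node 3: cycle detected

Cycle: yes


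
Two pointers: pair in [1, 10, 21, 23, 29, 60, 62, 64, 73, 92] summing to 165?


lo=0(1)+hi=9(92)=93
lo=1(10)+hi=9(92)=102
lo=2(21)+hi=9(92)=113
lo=3(23)+hi=9(92)=115
lo=4(29)+hi=9(92)=121
lo=5(60)+hi=9(92)=152
lo=6(62)+hi=9(92)=154
lo=7(64)+hi=9(92)=156
lo=8(73)+hi=9(92)=165

Yes: 73+92=165


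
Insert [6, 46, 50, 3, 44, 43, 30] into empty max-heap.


Insert 6: [6]
Insert 46: [46, 6]
Insert 50: [50, 6, 46]
Insert 3: [50, 6, 46, 3]
Insert 44: [50, 44, 46, 3, 6]
Insert 43: [50, 44, 46, 3, 6, 43]
Insert 30: [50, 44, 46, 3, 6, 43, 30]

Final heap: [50, 44, 46, 3, 6, 43, 30]


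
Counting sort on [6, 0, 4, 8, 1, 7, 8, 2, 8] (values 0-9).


Input: [6, 0, 4, 8, 1, 7, 8, 2, 8]
Counts: [1, 1, 1, 0, 1, 0, 1, 1, 3, 0]

Sorted: [0, 1, 2, 4, 6, 7, 8, 8, 8]


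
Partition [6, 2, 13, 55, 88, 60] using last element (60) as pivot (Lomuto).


Pivot: 60
  6 <= 60: advance i (no swap)
  2 <= 60: advance i (no swap)
  13 <= 60: advance i (no swap)
  55 <= 60: advance i (no swap)
Place pivot at 4: [6, 2, 13, 55, 60, 88]

Partitioned: [6, 2, 13, 55, 60, 88]


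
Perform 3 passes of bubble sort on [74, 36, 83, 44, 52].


Initial: [74, 36, 83, 44, 52]
Pass 1: [36, 74, 44, 52, 83] (3 swaps)
Pass 2: [36, 44, 52, 74, 83] (2 swaps)
Pass 3: [36, 44, 52, 74, 83] (0 swaps)

After 3 passes: [36, 44, 52, 74, 83]


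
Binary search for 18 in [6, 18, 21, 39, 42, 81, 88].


Step 1: lo=0, hi=6, mid=3, val=39
Step 2: lo=0, hi=2, mid=1, val=18

Found at index 1


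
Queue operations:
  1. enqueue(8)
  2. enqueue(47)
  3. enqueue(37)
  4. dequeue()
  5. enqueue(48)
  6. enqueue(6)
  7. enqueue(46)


enqueue(8) -> [8]
enqueue(47) -> [8, 47]
enqueue(37) -> [8, 47, 37]
dequeue()->8, [47, 37]
enqueue(48) -> [47, 37, 48]
enqueue(6) -> [47, 37, 48, 6]
enqueue(46) -> [47, 37, 48, 6, 46]

Final queue: [47, 37, 48, 6, 46]


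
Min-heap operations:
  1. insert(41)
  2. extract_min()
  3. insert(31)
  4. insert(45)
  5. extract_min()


insert(41) -> [41]
extract_min()->41, []
insert(31) -> [31]
insert(45) -> [31, 45]
extract_min()->31, [45]

Final heap: [45]


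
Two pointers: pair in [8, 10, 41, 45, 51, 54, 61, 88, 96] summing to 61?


lo=0(8)+hi=8(96)=104
lo=0(8)+hi=7(88)=96
lo=0(8)+hi=6(61)=69
lo=0(8)+hi=5(54)=62
lo=0(8)+hi=4(51)=59
lo=1(10)+hi=4(51)=61

Yes: 10+51=61


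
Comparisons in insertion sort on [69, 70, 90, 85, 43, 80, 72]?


Algorithm: insertion sort
Input: [69, 70, 90, 85, 43, 80, 72]
Sorted: [43, 69, 70, 72, 80, 85, 90]

15


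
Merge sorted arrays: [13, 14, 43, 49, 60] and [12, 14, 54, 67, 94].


Take 12 from B
Take 13 from A
Take 14 from A
Take 14 from B
Take 43 from A
Take 49 from A
Take 54 from B
Take 60 from A

Merged: [12, 13, 14, 14, 43, 49, 54, 60, 67, 94]


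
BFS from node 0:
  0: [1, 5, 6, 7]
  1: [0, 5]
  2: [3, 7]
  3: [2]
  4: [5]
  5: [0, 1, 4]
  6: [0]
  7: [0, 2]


Visit 0, enqueue [1, 5, 6, 7]
Visit 1, enqueue []
Visit 5, enqueue [4]
Visit 6, enqueue []
Visit 7, enqueue [2]
Visit 4, enqueue []
Visit 2, enqueue [3]
Visit 3, enqueue []

BFS order: [0, 1, 5, 6, 7, 4, 2, 3]


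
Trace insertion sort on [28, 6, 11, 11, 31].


Initial: [28, 6, 11, 11, 31]
Insert 6: [6, 28, 11, 11, 31]
Insert 11: [6, 11, 28, 11, 31]
Insert 11: [6, 11, 11, 28, 31]
Insert 31: [6, 11, 11, 28, 31]

Sorted: [6, 11, 11, 28, 31]


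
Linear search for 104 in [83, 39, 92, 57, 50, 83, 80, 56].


i=0: 83!=104
i=1: 39!=104
i=2: 92!=104
i=3: 57!=104
i=4: 50!=104
i=5: 83!=104
i=6: 80!=104
i=7: 56!=104

Not found, 8 comps


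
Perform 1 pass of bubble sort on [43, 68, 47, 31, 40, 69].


Initial: [43, 68, 47, 31, 40, 69]
Pass 1: [43, 47, 31, 40, 68, 69] (3 swaps)

After 1 pass: [43, 47, 31, 40, 68, 69]


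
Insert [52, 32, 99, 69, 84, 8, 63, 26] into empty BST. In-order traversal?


Insert 52: root
Insert 32: L from 52
Insert 99: R from 52
Insert 69: R from 52 -> L from 99
Insert 84: R from 52 -> L from 99 -> R from 69
Insert 8: L from 52 -> L from 32
Insert 63: R from 52 -> L from 99 -> L from 69
Insert 26: L from 52 -> L from 32 -> R from 8

In-order: [8, 26, 32, 52, 63, 69, 84, 99]


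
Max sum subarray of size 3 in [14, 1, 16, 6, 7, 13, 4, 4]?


[0:3]: 31
[1:4]: 23
[2:5]: 29
[3:6]: 26
[4:7]: 24
[5:8]: 21

Max: 31 at [0:3]


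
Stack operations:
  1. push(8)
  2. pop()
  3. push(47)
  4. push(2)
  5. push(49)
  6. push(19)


push(8) -> [8]
pop()->8, []
push(47) -> [47]
push(2) -> [47, 2]
push(49) -> [47, 2, 49]
push(19) -> [47, 2, 49, 19]

Final stack: [47, 2, 49, 19]


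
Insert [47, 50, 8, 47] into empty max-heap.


Insert 47: [47]
Insert 50: [50, 47]
Insert 8: [50, 47, 8]
Insert 47: [50, 47, 8, 47]

Final heap: [50, 47, 8, 47]


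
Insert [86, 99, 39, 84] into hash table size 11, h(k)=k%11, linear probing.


Insert 86: h=9 -> slot 9
Insert 99: h=0 -> slot 0
Insert 39: h=6 -> slot 6
Insert 84: h=7 -> slot 7

Table: [99, None, None, None, None, None, 39, 84, None, 86, None]


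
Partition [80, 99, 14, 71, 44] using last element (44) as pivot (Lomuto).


Pivot: 44
  14 <= 44: swap -> [14, 99, 80, 71, 44]
Place pivot at 1: [14, 44, 80, 71, 99]

Partitioned: [14, 44, 80, 71, 99]


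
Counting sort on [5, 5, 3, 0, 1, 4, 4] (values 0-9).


Input: [5, 5, 3, 0, 1, 4, 4]
Counts: [1, 1, 0, 1, 2, 2, 0, 0, 0, 0]

Sorted: [0, 1, 3, 4, 4, 5, 5]


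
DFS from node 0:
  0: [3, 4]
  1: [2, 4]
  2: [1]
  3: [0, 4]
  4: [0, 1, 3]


Visit 0, push [4, 3]
Visit 3, push [4]
Visit 4, push [1]
Visit 1, push [2]
Visit 2, push []

DFS order: [0, 3, 4, 1, 2]


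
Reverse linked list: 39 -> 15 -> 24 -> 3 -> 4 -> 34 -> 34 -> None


Step 1: curr=39, set curr.next=prev(None) | reversed so far: 39
Step 2: curr=15, set curr.next=prev(39) | reversed so far: 15 -> 39
Step 3: curr=24, set curr.next=prev(15) | reversed so far: 24 -> 15 -> 39
Step 4: curr=3, set curr.next=prev(24) | reversed so far: 3 -> 24 -> 15 -> 39
Step 5: curr=4, set curr.next=prev(3) | reversed so far: 4 -> 3 -> 24 -> 15 -> 39
Step 6: curr=34, set curr.next=prev(4) | reversed so far: 34 -> 4 -> 3 -> 24 -> 15 -> 39
Step 7: curr=34, set curr.next=prev(34) | reversed so far: 34 -> 34 -> 4 -> 3 -> 24 -> 15 -> 39

34 -> 34 -> 4 -> 3 -> 24 -> 15 -> 39 -> None


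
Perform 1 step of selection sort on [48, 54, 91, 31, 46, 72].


Initial: [48, 54, 91, 31, 46, 72]
Step 1: min=31 at 3
  Swap: [31, 54, 91, 48, 46, 72]

After 1 step: [31, 54, 91, 48, 46, 72]


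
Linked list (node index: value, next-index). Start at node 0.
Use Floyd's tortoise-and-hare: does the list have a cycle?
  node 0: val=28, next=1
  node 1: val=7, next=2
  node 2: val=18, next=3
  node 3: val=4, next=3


Floyd's tortoise (slow, +1) and hare (fast, +2):
  init: slow=0, fast=0
  step 1: slow=1, fast=2
  step 2: slow=2, fast=3
  step 3: slow=3, fast=3
  slow == fast at node 3: cycle detected

Cycle: yes


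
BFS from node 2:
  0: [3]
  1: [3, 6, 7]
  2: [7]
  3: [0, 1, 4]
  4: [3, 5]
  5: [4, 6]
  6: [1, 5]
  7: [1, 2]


Visit 2, enqueue [7]
Visit 7, enqueue [1]
Visit 1, enqueue [3, 6]
Visit 3, enqueue [0, 4]
Visit 6, enqueue [5]
Visit 0, enqueue []
Visit 4, enqueue []
Visit 5, enqueue []

BFS order: [2, 7, 1, 3, 6, 0, 4, 5]


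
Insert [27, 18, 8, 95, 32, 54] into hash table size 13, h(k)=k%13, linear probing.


Insert 27: h=1 -> slot 1
Insert 18: h=5 -> slot 5
Insert 8: h=8 -> slot 8
Insert 95: h=4 -> slot 4
Insert 32: h=6 -> slot 6
Insert 54: h=2 -> slot 2

Table: [None, 27, 54, None, 95, 18, 32, None, 8, None, None, None, None]


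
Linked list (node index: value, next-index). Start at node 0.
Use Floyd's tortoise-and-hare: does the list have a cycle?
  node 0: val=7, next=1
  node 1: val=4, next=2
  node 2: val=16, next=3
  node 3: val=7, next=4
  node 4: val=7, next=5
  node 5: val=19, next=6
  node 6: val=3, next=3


Floyd's tortoise (slow, +1) and hare (fast, +2):
  init: slow=0, fast=0
  step 1: slow=1, fast=2
  step 2: slow=2, fast=4
  step 3: slow=3, fast=6
  step 4: slow=4, fast=4
  slow == fast at node 4: cycle detected

Cycle: yes


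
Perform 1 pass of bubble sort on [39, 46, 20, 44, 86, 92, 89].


Initial: [39, 46, 20, 44, 86, 92, 89]
Pass 1: [39, 20, 44, 46, 86, 89, 92] (3 swaps)

After 1 pass: [39, 20, 44, 46, 86, 89, 92]


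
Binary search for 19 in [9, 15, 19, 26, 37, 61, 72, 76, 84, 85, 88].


Step 1: lo=0, hi=10, mid=5, val=61
Step 2: lo=0, hi=4, mid=2, val=19

Found at index 2


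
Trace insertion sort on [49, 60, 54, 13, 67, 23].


Initial: [49, 60, 54, 13, 67, 23]
Insert 60: [49, 60, 54, 13, 67, 23]
Insert 54: [49, 54, 60, 13, 67, 23]
Insert 13: [13, 49, 54, 60, 67, 23]
Insert 67: [13, 49, 54, 60, 67, 23]
Insert 23: [13, 23, 49, 54, 60, 67]

Sorted: [13, 23, 49, 54, 60, 67]


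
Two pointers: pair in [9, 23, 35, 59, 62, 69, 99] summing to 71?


lo=0(9)+hi=6(99)=108
lo=0(9)+hi=5(69)=78
lo=0(9)+hi=4(62)=71

Yes: 9+62=71


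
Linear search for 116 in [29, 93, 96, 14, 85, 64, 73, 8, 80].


i=0: 29!=116
i=1: 93!=116
i=2: 96!=116
i=3: 14!=116
i=4: 85!=116
i=5: 64!=116
i=6: 73!=116
i=7: 8!=116
i=8: 80!=116

Not found, 9 comps


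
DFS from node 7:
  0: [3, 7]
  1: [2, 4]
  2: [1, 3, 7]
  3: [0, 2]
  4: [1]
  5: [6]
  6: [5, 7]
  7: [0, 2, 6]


Visit 7, push [6, 2, 0]
Visit 0, push [3]
Visit 3, push [2]
Visit 2, push [1]
Visit 1, push [4]
Visit 4, push []
Visit 6, push [5]
Visit 5, push []

DFS order: [7, 0, 3, 2, 1, 4, 6, 5]


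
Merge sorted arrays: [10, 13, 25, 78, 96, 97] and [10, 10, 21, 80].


Take 10 from A
Take 10 from B
Take 10 from B
Take 13 from A
Take 21 from B
Take 25 from A
Take 78 from A
Take 80 from B

Merged: [10, 10, 10, 13, 21, 25, 78, 80, 96, 97]


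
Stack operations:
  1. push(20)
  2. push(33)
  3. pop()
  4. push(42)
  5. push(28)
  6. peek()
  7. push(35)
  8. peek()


push(20) -> [20]
push(33) -> [20, 33]
pop()->33, [20]
push(42) -> [20, 42]
push(28) -> [20, 42, 28]
peek()->28
push(35) -> [20, 42, 28, 35]
peek()->35

Final stack: [20, 42, 28, 35]


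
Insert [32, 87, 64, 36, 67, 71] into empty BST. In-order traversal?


Insert 32: root
Insert 87: R from 32
Insert 64: R from 32 -> L from 87
Insert 36: R from 32 -> L from 87 -> L from 64
Insert 67: R from 32 -> L from 87 -> R from 64
Insert 71: R from 32 -> L from 87 -> R from 64 -> R from 67

In-order: [32, 36, 64, 67, 71, 87]


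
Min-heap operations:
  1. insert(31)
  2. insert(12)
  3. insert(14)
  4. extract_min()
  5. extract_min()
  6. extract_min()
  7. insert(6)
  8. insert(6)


insert(31) -> [31]
insert(12) -> [12, 31]
insert(14) -> [12, 31, 14]
extract_min()->12, [14, 31]
extract_min()->14, [31]
extract_min()->31, []
insert(6) -> [6]
insert(6) -> [6, 6]

Final heap: [6, 6]


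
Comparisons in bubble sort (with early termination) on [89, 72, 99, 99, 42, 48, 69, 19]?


Algorithm: bubble sort (with early termination)
Input: [89, 72, 99, 99, 42, 48, 69, 19]
Sorted: [19, 42, 48, 69, 72, 89, 99, 99]

28


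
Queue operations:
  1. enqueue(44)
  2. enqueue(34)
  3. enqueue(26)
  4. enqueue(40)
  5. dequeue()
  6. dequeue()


enqueue(44) -> [44]
enqueue(34) -> [44, 34]
enqueue(26) -> [44, 34, 26]
enqueue(40) -> [44, 34, 26, 40]
dequeue()->44, [34, 26, 40]
dequeue()->34, [26, 40]

Final queue: [26, 40]


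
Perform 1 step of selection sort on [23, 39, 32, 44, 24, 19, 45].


Initial: [23, 39, 32, 44, 24, 19, 45]
Step 1: min=19 at 5
  Swap: [19, 39, 32, 44, 24, 23, 45]

After 1 step: [19, 39, 32, 44, 24, 23, 45]


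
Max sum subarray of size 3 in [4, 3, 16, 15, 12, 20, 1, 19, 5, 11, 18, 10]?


[0:3]: 23
[1:4]: 34
[2:5]: 43
[3:6]: 47
[4:7]: 33
[5:8]: 40
[6:9]: 25
[7:10]: 35
[8:11]: 34
[9:12]: 39

Max: 47 at [3:6]


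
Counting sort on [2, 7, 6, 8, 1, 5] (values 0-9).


Input: [2, 7, 6, 8, 1, 5]
Counts: [0, 1, 1, 0, 0, 1, 1, 1, 1, 0]

Sorted: [1, 2, 5, 6, 7, 8]


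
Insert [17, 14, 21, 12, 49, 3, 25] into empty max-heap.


Insert 17: [17]
Insert 14: [17, 14]
Insert 21: [21, 14, 17]
Insert 12: [21, 14, 17, 12]
Insert 49: [49, 21, 17, 12, 14]
Insert 3: [49, 21, 17, 12, 14, 3]
Insert 25: [49, 21, 25, 12, 14, 3, 17]

Final heap: [49, 21, 25, 12, 14, 3, 17]


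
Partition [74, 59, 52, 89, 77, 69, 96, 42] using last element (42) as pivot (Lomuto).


Pivot: 42
Place pivot at 0: [42, 59, 52, 89, 77, 69, 96, 74]

Partitioned: [42, 59, 52, 89, 77, 69, 96, 74]


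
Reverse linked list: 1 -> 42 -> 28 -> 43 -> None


Step 1: curr=1, set curr.next=prev(None) | reversed so far: 1
Step 2: curr=42, set curr.next=prev(1) | reversed so far: 42 -> 1
Step 3: curr=28, set curr.next=prev(42) | reversed so far: 28 -> 42 -> 1
Step 4: curr=43, set curr.next=prev(28) | reversed so far: 43 -> 28 -> 42 -> 1

43 -> 28 -> 42 -> 1 -> None


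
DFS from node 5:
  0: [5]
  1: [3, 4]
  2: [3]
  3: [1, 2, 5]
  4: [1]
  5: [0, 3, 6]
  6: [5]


Visit 5, push [6, 3, 0]
Visit 0, push []
Visit 3, push [2, 1]
Visit 1, push [4]
Visit 4, push []
Visit 2, push []
Visit 6, push []

DFS order: [5, 0, 3, 1, 4, 2, 6]


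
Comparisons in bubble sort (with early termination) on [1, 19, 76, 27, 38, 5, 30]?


Algorithm: bubble sort (with early termination)
Input: [1, 19, 76, 27, 38, 5, 30]
Sorted: [1, 5, 19, 27, 30, 38, 76]

20


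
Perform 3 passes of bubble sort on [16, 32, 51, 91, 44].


Initial: [16, 32, 51, 91, 44]
Pass 1: [16, 32, 51, 44, 91] (1 swaps)
Pass 2: [16, 32, 44, 51, 91] (1 swaps)
Pass 3: [16, 32, 44, 51, 91] (0 swaps)

After 3 passes: [16, 32, 44, 51, 91]


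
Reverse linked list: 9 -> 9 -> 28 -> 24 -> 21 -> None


Step 1: curr=9, set curr.next=prev(None) | reversed so far: 9
Step 2: curr=9, set curr.next=prev(9) | reversed so far: 9 -> 9
Step 3: curr=28, set curr.next=prev(9) | reversed so far: 28 -> 9 -> 9
Step 4: curr=24, set curr.next=prev(28) | reversed so far: 24 -> 28 -> 9 -> 9
Step 5: curr=21, set curr.next=prev(24) | reversed so far: 21 -> 24 -> 28 -> 9 -> 9

21 -> 24 -> 28 -> 9 -> 9 -> None


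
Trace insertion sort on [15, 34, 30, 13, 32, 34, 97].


Initial: [15, 34, 30, 13, 32, 34, 97]
Insert 34: [15, 34, 30, 13, 32, 34, 97]
Insert 30: [15, 30, 34, 13, 32, 34, 97]
Insert 13: [13, 15, 30, 34, 32, 34, 97]
Insert 32: [13, 15, 30, 32, 34, 34, 97]
Insert 34: [13, 15, 30, 32, 34, 34, 97]
Insert 97: [13, 15, 30, 32, 34, 34, 97]

Sorted: [13, 15, 30, 32, 34, 34, 97]


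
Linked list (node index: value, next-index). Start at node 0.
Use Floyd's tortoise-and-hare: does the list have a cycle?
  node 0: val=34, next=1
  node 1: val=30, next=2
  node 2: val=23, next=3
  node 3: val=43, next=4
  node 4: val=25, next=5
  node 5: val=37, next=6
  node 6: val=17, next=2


Floyd's tortoise (slow, +1) and hare (fast, +2):
  init: slow=0, fast=0
  step 1: slow=1, fast=2
  step 2: slow=2, fast=4
  step 3: slow=3, fast=6
  step 4: slow=4, fast=3
  step 5: slow=5, fast=5
  slow == fast at node 5: cycle detected

Cycle: yes


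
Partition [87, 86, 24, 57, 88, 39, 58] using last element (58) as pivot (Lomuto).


Pivot: 58
  24 <= 58: swap -> [24, 86, 87, 57, 88, 39, 58]
  57 <= 58: swap -> [24, 57, 87, 86, 88, 39, 58]
  39 <= 58: swap -> [24, 57, 39, 86, 88, 87, 58]
Place pivot at 3: [24, 57, 39, 58, 88, 87, 86]

Partitioned: [24, 57, 39, 58, 88, 87, 86]


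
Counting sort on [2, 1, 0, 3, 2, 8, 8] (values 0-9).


Input: [2, 1, 0, 3, 2, 8, 8]
Counts: [1, 1, 2, 1, 0, 0, 0, 0, 2, 0]

Sorted: [0, 1, 2, 2, 3, 8, 8]


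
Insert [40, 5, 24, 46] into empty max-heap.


Insert 40: [40]
Insert 5: [40, 5]
Insert 24: [40, 5, 24]
Insert 46: [46, 40, 24, 5]

Final heap: [46, 40, 24, 5]


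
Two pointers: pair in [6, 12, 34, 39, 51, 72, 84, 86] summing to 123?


lo=0(6)+hi=7(86)=92
lo=1(12)+hi=7(86)=98
lo=2(34)+hi=7(86)=120
lo=3(39)+hi=7(86)=125
lo=3(39)+hi=6(84)=123

Yes: 39+84=123


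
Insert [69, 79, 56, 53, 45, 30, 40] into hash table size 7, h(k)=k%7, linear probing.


Insert 69: h=6 -> slot 6
Insert 79: h=2 -> slot 2
Insert 56: h=0 -> slot 0
Insert 53: h=4 -> slot 4
Insert 45: h=3 -> slot 3
Insert 30: h=2, 3 probes -> slot 5
Insert 40: h=5, 3 probes -> slot 1

Table: [56, 40, 79, 45, 53, 30, 69]


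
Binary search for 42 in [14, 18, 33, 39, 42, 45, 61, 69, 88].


Step 1: lo=0, hi=8, mid=4, val=42

Found at index 4


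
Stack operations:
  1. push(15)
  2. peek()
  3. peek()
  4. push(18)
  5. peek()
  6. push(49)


push(15) -> [15]
peek()->15
peek()->15
push(18) -> [15, 18]
peek()->18
push(49) -> [15, 18, 49]

Final stack: [15, 18, 49]


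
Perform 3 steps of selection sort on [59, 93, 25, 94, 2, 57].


Initial: [59, 93, 25, 94, 2, 57]
Step 1: min=2 at 4
  Swap: [2, 93, 25, 94, 59, 57]
Step 2: min=25 at 2
  Swap: [2, 25, 93, 94, 59, 57]
Step 3: min=57 at 5
  Swap: [2, 25, 57, 94, 59, 93]

After 3 steps: [2, 25, 57, 94, 59, 93]


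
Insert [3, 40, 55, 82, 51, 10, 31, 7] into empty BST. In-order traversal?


Insert 3: root
Insert 40: R from 3
Insert 55: R from 3 -> R from 40
Insert 82: R from 3 -> R from 40 -> R from 55
Insert 51: R from 3 -> R from 40 -> L from 55
Insert 10: R from 3 -> L from 40
Insert 31: R from 3 -> L from 40 -> R from 10
Insert 7: R from 3 -> L from 40 -> L from 10

In-order: [3, 7, 10, 31, 40, 51, 55, 82]


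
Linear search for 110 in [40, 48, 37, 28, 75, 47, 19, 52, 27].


i=0: 40!=110
i=1: 48!=110
i=2: 37!=110
i=3: 28!=110
i=4: 75!=110
i=5: 47!=110
i=6: 19!=110
i=7: 52!=110
i=8: 27!=110

Not found, 9 comps


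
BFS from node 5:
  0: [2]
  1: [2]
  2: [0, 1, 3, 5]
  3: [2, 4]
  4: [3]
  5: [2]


Visit 5, enqueue [2]
Visit 2, enqueue [0, 1, 3]
Visit 0, enqueue []
Visit 1, enqueue []
Visit 3, enqueue [4]
Visit 4, enqueue []

BFS order: [5, 2, 0, 1, 3, 4]


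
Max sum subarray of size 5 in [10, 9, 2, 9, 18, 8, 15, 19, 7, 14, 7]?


[0:5]: 48
[1:6]: 46
[2:7]: 52
[3:8]: 69
[4:9]: 67
[5:10]: 63
[6:11]: 62

Max: 69 at [3:8]


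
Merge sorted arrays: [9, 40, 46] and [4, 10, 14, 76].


Take 4 from B
Take 9 from A
Take 10 from B
Take 14 from B
Take 40 from A
Take 46 from A

Merged: [4, 9, 10, 14, 40, 46, 76]


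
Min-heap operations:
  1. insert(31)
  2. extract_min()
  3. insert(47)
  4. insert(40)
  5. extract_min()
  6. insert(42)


insert(31) -> [31]
extract_min()->31, []
insert(47) -> [47]
insert(40) -> [40, 47]
extract_min()->40, [47]
insert(42) -> [42, 47]

Final heap: [42, 47]


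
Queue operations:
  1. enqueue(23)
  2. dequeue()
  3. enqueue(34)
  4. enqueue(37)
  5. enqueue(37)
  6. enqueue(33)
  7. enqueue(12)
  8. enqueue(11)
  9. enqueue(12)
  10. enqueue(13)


enqueue(23) -> [23]
dequeue()->23, []
enqueue(34) -> [34]
enqueue(37) -> [34, 37]
enqueue(37) -> [34, 37, 37]
enqueue(33) -> [34, 37, 37, 33]
enqueue(12) -> [34, 37, 37, 33, 12]
enqueue(11) -> [34, 37, 37, 33, 12, 11]
enqueue(12) -> [34, 37, 37, 33, 12, 11, 12]
enqueue(13) -> [34, 37, 37, 33, 12, 11, 12, 13]

Final queue: [34, 37, 37, 33, 12, 11, 12, 13]


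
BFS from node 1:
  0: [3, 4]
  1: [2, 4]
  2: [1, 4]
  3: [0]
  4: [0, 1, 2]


Visit 1, enqueue [2, 4]
Visit 2, enqueue []
Visit 4, enqueue [0]
Visit 0, enqueue [3]
Visit 3, enqueue []

BFS order: [1, 2, 4, 0, 3]


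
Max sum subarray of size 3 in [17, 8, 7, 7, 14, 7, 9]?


[0:3]: 32
[1:4]: 22
[2:5]: 28
[3:6]: 28
[4:7]: 30

Max: 32 at [0:3]


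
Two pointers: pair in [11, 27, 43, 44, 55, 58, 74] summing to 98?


lo=0(11)+hi=6(74)=85
lo=1(27)+hi=6(74)=101
lo=1(27)+hi=5(58)=85
lo=2(43)+hi=5(58)=101
lo=2(43)+hi=4(55)=98

Yes: 43+55=98


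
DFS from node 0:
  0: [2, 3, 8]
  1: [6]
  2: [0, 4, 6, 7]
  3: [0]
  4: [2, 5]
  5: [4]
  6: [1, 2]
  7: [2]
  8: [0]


Visit 0, push [8, 3, 2]
Visit 2, push [7, 6, 4]
Visit 4, push [5]
Visit 5, push []
Visit 6, push [1]
Visit 1, push []
Visit 7, push []
Visit 3, push []
Visit 8, push []

DFS order: [0, 2, 4, 5, 6, 1, 7, 3, 8]


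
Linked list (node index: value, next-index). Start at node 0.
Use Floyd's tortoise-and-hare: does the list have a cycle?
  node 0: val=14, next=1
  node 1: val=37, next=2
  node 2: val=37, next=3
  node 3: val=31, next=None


Floyd's tortoise (slow, +1) and hare (fast, +2):
  init: slow=0, fast=0
  step 1: slow=1, fast=2
  step 2: fast 2->3->None, no cycle

Cycle: no


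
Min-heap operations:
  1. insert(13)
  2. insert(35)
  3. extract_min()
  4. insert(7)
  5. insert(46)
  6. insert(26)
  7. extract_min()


insert(13) -> [13]
insert(35) -> [13, 35]
extract_min()->13, [35]
insert(7) -> [7, 35]
insert(46) -> [7, 35, 46]
insert(26) -> [7, 26, 46, 35]
extract_min()->7, [26, 35, 46]

Final heap: [26, 35, 46]


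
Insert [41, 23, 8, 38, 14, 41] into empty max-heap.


Insert 41: [41]
Insert 23: [41, 23]
Insert 8: [41, 23, 8]
Insert 38: [41, 38, 8, 23]
Insert 14: [41, 38, 8, 23, 14]
Insert 41: [41, 38, 41, 23, 14, 8]

Final heap: [41, 38, 41, 23, 14, 8]


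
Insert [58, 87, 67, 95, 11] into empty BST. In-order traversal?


Insert 58: root
Insert 87: R from 58
Insert 67: R from 58 -> L from 87
Insert 95: R from 58 -> R from 87
Insert 11: L from 58

In-order: [11, 58, 67, 87, 95]


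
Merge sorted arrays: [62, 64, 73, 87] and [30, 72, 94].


Take 30 from B
Take 62 from A
Take 64 from A
Take 72 from B
Take 73 from A
Take 87 from A

Merged: [30, 62, 64, 72, 73, 87, 94]


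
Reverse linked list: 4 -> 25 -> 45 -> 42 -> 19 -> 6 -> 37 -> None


Step 1: curr=4, set curr.next=prev(None) | reversed so far: 4
Step 2: curr=25, set curr.next=prev(4) | reversed so far: 25 -> 4
Step 3: curr=45, set curr.next=prev(25) | reversed so far: 45 -> 25 -> 4
Step 4: curr=42, set curr.next=prev(45) | reversed so far: 42 -> 45 -> 25 -> 4
Step 5: curr=19, set curr.next=prev(42) | reversed so far: 19 -> 42 -> 45 -> 25 -> 4
Step 6: curr=6, set curr.next=prev(19) | reversed so far: 6 -> 19 -> 42 -> 45 -> 25 -> 4
Step 7: curr=37, set curr.next=prev(6) | reversed so far: 37 -> 6 -> 19 -> 42 -> 45 -> 25 -> 4

37 -> 6 -> 19 -> 42 -> 45 -> 25 -> 4 -> None


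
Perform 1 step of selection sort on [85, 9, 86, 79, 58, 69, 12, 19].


Initial: [85, 9, 86, 79, 58, 69, 12, 19]
Step 1: min=9 at 1
  Swap: [9, 85, 86, 79, 58, 69, 12, 19]

After 1 step: [9, 85, 86, 79, 58, 69, 12, 19]


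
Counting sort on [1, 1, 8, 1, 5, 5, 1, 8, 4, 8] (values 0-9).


Input: [1, 1, 8, 1, 5, 5, 1, 8, 4, 8]
Counts: [0, 4, 0, 0, 1, 2, 0, 0, 3, 0]

Sorted: [1, 1, 1, 1, 4, 5, 5, 8, 8, 8]


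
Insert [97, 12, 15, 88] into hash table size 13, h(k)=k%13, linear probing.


Insert 97: h=6 -> slot 6
Insert 12: h=12 -> slot 12
Insert 15: h=2 -> slot 2
Insert 88: h=10 -> slot 10

Table: [None, None, 15, None, None, None, 97, None, None, None, 88, None, 12]


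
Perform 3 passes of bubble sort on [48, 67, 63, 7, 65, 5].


Initial: [48, 67, 63, 7, 65, 5]
Pass 1: [48, 63, 7, 65, 5, 67] (4 swaps)
Pass 2: [48, 7, 63, 5, 65, 67] (2 swaps)
Pass 3: [7, 48, 5, 63, 65, 67] (2 swaps)

After 3 passes: [7, 48, 5, 63, 65, 67]


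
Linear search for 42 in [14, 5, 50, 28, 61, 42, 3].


i=0: 14!=42
i=1: 5!=42
i=2: 50!=42
i=3: 28!=42
i=4: 61!=42
i=5: 42==42 found!

Found at 5, 6 comps


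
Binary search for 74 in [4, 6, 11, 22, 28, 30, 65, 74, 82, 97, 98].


Step 1: lo=0, hi=10, mid=5, val=30
Step 2: lo=6, hi=10, mid=8, val=82
Step 3: lo=6, hi=7, mid=6, val=65
Step 4: lo=7, hi=7, mid=7, val=74

Found at index 7


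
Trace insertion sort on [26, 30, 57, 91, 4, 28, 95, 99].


Initial: [26, 30, 57, 91, 4, 28, 95, 99]
Insert 30: [26, 30, 57, 91, 4, 28, 95, 99]
Insert 57: [26, 30, 57, 91, 4, 28, 95, 99]
Insert 91: [26, 30, 57, 91, 4, 28, 95, 99]
Insert 4: [4, 26, 30, 57, 91, 28, 95, 99]
Insert 28: [4, 26, 28, 30, 57, 91, 95, 99]
Insert 95: [4, 26, 28, 30, 57, 91, 95, 99]
Insert 99: [4, 26, 28, 30, 57, 91, 95, 99]

Sorted: [4, 26, 28, 30, 57, 91, 95, 99]


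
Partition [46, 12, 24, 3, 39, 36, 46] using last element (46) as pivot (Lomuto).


Pivot: 46
  46 <= 46: advance i (no swap)
  12 <= 46: advance i (no swap)
  24 <= 46: advance i (no swap)
  3 <= 46: advance i (no swap)
  39 <= 46: advance i (no swap)
  36 <= 46: advance i (no swap)
Place pivot at 6: [46, 12, 24, 3, 39, 36, 46]

Partitioned: [46, 12, 24, 3, 39, 36, 46]


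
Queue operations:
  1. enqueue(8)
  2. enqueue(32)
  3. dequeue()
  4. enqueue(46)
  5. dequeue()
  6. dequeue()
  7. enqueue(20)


enqueue(8) -> [8]
enqueue(32) -> [8, 32]
dequeue()->8, [32]
enqueue(46) -> [32, 46]
dequeue()->32, [46]
dequeue()->46, []
enqueue(20) -> [20]

Final queue: [20]


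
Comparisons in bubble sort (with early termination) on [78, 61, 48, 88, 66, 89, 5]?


Algorithm: bubble sort (with early termination)
Input: [78, 61, 48, 88, 66, 89, 5]
Sorted: [5, 48, 61, 66, 78, 88, 89]

21


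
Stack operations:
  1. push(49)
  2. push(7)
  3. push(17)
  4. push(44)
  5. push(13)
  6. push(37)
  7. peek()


push(49) -> [49]
push(7) -> [49, 7]
push(17) -> [49, 7, 17]
push(44) -> [49, 7, 17, 44]
push(13) -> [49, 7, 17, 44, 13]
push(37) -> [49, 7, 17, 44, 13, 37]
peek()->37

Final stack: [49, 7, 17, 44, 13, 37]


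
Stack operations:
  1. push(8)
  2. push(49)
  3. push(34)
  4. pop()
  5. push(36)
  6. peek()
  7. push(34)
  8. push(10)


push(8) -> [8]
push(49) -> [8, 49]
push(34) -> [8, 49, 34]
pop()->34, [8, 49]
push(36) -> [8, 49, 36]
peek()->36
push(34) -> [8, 49, 36, 34]
push(10) -> [8, 49, 36, 34, 10]

Final stack: [8, 49, 36, 34, 10]


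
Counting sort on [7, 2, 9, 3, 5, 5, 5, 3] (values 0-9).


Input: [7, 2, 9, 3, 5, 5, 5, 3]
Counts: [0, 0, 1, 2, 0, 3, 0, 1, 0, 1]

Sorted: [2, 3, 3, 5, 5, 5, 7, 9]


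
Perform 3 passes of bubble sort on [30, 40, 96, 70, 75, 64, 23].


Initial: [30, 40, 96, 70, 75, 64, 23]
Pass 1: [30, 40, 70, 75, 64, 23, 96] (4 swaps)
Pass 2: [30, 40, 70, 64, 23, 75, 96] (2 swaps)
Pass 3: [30, 40, 64, 23, 70, 75, 96] (2 swaps)

After 3 passes: [30, 40, 64, 23, 70, 75, 96]


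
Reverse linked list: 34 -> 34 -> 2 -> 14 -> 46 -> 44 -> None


Step 1: curr=34, set curr.next=prev(None) | reversed so far: 34
Step 2: curr=34, set curr.next=prev(34) | reversed so far: 34 -> 34
Step 3: curr=2, set curr.next=prev(34) | reversed so far: 2 -> 34 -> 34
Step 4: curr=14, set curr.next=prev(2) | reversed so far: 14 -> 2 -> 34 -> 34
Step 5: curr=46, set curr.next=prev(14) | reversed so far: 46 -> 14 -> 2 -> 34 -> 34
Step 6: curr=44, set curr.next=prev(46) | reversed so far: 44 -> 46 -> 14 -> 2 -> 34 -> 34

44 -> 46 -> 14 -> 2 -> 34 -> 34 -> None


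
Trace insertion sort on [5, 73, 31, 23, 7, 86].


Initial: [5, 73, 31, 23, 7, 86]
Insert 73: [5, 73, 31, 23, 7, 86]
Insert 31: [5, 31, 73, 23, 7, 86]
Insert 23: [5, 23, 31, 73, 7, 86]
Insert 7: [5, 7, 23, 31, 73, 86]
Insert 86: [5, 7, 23, 31, 73, 86]

Sorted: [5, 7, 23, 31, 73, 86]


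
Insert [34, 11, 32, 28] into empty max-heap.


Insert 34: [34]
Insert 11: [34, 11]
Insert 32: [34, 11, 32]
Insert 28: [34, 28, 32, 11]

Final heap: [34, 28, 32, 11]


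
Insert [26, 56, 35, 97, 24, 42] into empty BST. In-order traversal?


Insert 26: root
Insert 56: R from 26
Insert 35: R from 26 -> L from 56
Insert 97: R from 26 -> R from 56
Insert 24: L from 26
Insert 42: R from 26 -> L from 56 -> R from 35

In-order: [24, 26, 35, 42, 56, 97]


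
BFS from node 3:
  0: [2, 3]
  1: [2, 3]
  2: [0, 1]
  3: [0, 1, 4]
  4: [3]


Visit 3, enqueue [0, 1, 4]
Visit 0, enqueue [2]
Visit 1, enqueue []
Visit 4, enqueue []
Visit 2, enqueue []

BFS order: [3, 0, 1, 4, 2]


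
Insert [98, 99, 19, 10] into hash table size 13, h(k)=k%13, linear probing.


Insert 98: h=7 -> slot 7
Insert 99: h=8 -> slot 8
Insert 19: h=6 -> slot 6
Insert 10: h=10 -> slot 10

Table: [None, None, None, None, None, None, 19, 98, 99, None, 10, None, None]


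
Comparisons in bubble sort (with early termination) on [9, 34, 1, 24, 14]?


Algorithm: bubble sort (with early termination)
Input: [9, 34, 1, 24, 14]
Sorted: [1, 9, 14, 24, 34]

9


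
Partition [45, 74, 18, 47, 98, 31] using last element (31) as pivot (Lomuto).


Pivot: 31
  18 <= 31: swap -> [18, 74, 45, 47, 98, 31]
Place pivot at 1: [18, 31, 45, 47, 98, 74]

Partitioned: [18, 31, 45, 47, 98, 74]


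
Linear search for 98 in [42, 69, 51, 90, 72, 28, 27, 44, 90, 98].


i=0: 42!=98
i=1: 69!=98
i=2: 51!=98
i=3: 90!=98
i=4: 72!=98
i=5: 28!=98
i=6: 27!=98
i=7: 44!=98
i=8: 90!=98
i=9: 98==98 found!

Found at 9, 10 comps


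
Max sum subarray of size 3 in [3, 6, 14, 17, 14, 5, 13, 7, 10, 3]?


[0:3]: 23
[1:4]: 37
[2:5]: 45
[3:6]: 36
[4:7]: 32
[5:8]: 25
[6:9]: 30
[7:10]: 20

Max: 45 at [2:5]


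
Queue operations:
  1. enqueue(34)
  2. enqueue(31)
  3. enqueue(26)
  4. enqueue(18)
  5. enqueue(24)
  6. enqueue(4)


enqueue(34) -> [34]
enqueue(31) -> [34, 31]
enqueue(26) -> [34, 31, 26]
enqueue(18) -> [34, 31, 26, 18]
enqueue(24) -> [34, 31, 26, 18, 24]
enqueue(4) -> [34, 31, 26, 18, 24, 4]

Final queue: [34, 31, 26, 18, 24, 4]


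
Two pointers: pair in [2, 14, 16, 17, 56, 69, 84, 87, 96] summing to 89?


lo=0(2)+hi=8(96)=98
lo=0(2)+hi=7(87)=89

Yes: 2+87=89


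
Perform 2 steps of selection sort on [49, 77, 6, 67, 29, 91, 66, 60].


Initial: [49, 77, 6, 67, 29, 91, 66, 60]
Step 1: min=6 at 2
  Swap: [6, 77, 49, 67, 29, 91, 66, 60]
Step 2: min=29 at 4
  Swap: [6, 29, 49, 67, 77, 91, 66, 60]

After 2 steps: [6, 29, 49, 67, 77, 91, 66, 60]


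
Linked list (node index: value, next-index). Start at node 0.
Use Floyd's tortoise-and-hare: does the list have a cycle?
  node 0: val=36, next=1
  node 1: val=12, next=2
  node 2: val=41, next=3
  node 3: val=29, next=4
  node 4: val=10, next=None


Floyd's tortoise (slow, +1) and hare (fast, +2):
  init: slow=0, fast=0
  step 1: slow=1, fast=2
  step 2: slow=2, fast=4
  step 3: fast -> None, no cycle

Cycle: no


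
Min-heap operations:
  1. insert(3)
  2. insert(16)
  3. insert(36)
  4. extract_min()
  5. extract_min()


insert(3) -> [3]
insert(16) -> [3, 16]
insert(36) -> [3, 16, 36]
extract_min()->3, [16, 36]
extract_min()->16, [36]

Final heap: [36]


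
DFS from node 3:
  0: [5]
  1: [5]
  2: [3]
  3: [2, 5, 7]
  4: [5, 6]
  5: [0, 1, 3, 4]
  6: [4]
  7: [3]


Visit 3, push [7, 5, 2]
Visit 2, push []
Visit 5, push [4, 1, 0]
Visit 0, push []
Visit 1, push []
Visit 4, push [6]
Visit 6, push []
Visit 7, push []

DFS order: [3, 2, 5, 0, 1, 4, 6, 7]


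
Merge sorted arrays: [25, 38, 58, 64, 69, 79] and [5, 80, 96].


Take 5 from B
Take 25 from A
Take 38 from A
Take 58 from A
Take 64 from A
Take 69 from A
Take 79 from A

Merged: [5, 25, 38, 58, 64, 69, 79, 80, 96]


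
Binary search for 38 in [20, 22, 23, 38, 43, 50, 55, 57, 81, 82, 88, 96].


Step 1: lo=0, hi=11, mid=5, val=50
Step 2: lo=0, hi=4, mid=2, val=23
Step 3: lo=3, hi=4, mid=3, val=38

Found at index 3


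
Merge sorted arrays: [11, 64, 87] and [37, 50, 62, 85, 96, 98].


Take 11 from A
Take 37 from B
Take 50 from B
Take 62 from B
Take 64 from A
Take 85 from B
Take 87 from A

Merged: [11, 37, 50, 62, 64, 85, 87, 96, 98]


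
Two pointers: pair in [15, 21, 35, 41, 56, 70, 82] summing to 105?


lo=0(15)+hi=6(82)=97
lo=1(21)+hi=6(82)=103
lo=2(35)+hi=6(82)=117
lo=2(35)+hi=5(70)=105

Yes: 35+70=105


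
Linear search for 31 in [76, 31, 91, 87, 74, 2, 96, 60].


i=0: 76!=31
i=1: 31==31 found!

Found at 1, 2 comps


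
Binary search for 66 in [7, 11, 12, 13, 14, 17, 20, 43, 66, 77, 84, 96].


Step 1: lo=0, hi=11, mid=5, val=17
Step 2: lo=6, hi=11, mid=8, val=66

Found at index 8


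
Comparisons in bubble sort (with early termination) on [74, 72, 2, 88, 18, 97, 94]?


Algorithm: bubble sort (with early termination)
Input: [74, 72, 2, 88, 18, 97, 94]
Sorted: [2, 18, 72, 74, 88, 94, 97]

18


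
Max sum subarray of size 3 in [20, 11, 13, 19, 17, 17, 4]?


[0:3]: 44
[1:4]: 43
[2:5]: 49
[3:6]: 53
[4:7]: 38

Max: 53 at [3:6]


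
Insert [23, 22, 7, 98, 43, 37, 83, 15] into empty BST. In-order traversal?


Insert 23: root
Insert 22: L from 23
Insert 7: L from 23 -> L from 22
Insert 98: R from 23
Insert 43: R from 23 -> L from 98
Insert 37: R from 23 -> L from 98 -> L from 43
Insert 83: R from 23 -> L from 98 -> R from 43
Insert 15: L from 23 -> L from 22 -> R from 7

In-order: [7, 15, 22, 23, 37, 43, 83, 98]


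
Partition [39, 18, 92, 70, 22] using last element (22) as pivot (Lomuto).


Pivot: 22
  18 <= 22: swap -> [18, 39, 92, 70, 22]
Place pivot at 1: [18, 22, 92, 70, 39]

Partitioned: [18, 22, 92, 70, 39]


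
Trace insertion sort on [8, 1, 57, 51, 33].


Initial: [8, 1, 57, 51, 33]
Insert 1: [1, 8, 57, 51, 33]
Insert 57: [1, 8, 57, 51, 33]
Insert 51: [1, 8, 51, 57, 33]
Insert 33: [1, 8, 33, 51, 57]

Sorted: [1, 8, 33, 51, 57]


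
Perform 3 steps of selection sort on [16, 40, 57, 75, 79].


Initial: [16, 40, 57, 75, 79]
Step 1: min=16 at 0
  Swap: [16, 40, 57, 75, 79]
Step 2: min=40 at 1
  Swap: [16, 40, 57, 75, 79]
Step 3: min=57 at 2
  Swap: [16, 40, 57, 75, 79]

After 3 steps: [16, 40, 57, 75, 79]


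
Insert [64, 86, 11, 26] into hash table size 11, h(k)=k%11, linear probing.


Insert 64: h=9 -> slot 9
Insert 86: h=9, 1 probes -> slot 10
Insert 11: h=0 -> slot 0
Insert 26: h=4 -> slot 4

Table: [11, None, None, None, 26, None, None, None, None, 64, 86]


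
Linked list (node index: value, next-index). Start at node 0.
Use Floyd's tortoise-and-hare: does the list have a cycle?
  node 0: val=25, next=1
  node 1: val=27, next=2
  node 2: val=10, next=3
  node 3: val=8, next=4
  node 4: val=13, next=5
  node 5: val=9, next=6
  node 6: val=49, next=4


Floyd's tortoise (slow, +1) and hare (fast, +2):
  init: slow=0, fast=0
  step 1: slow=1, fast=2
  step 2: slow=2, fast=4
  step 3: slow=3, fast=6
  step 4: slow=4, fast=5
  step 5: slow=5, fast=4
  step 6: slow=6, fast=6
  slow == fast at node 6: cycle detected

Cycle: yes


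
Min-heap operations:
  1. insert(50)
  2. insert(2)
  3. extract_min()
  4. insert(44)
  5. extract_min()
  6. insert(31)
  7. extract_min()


insert(50) -> [50]
insert(2) -> [2, 50]
extract_min()->2, [50]
insert(44) -> [44, 50]
extract_min()->44, [50]
insert(31) -> [31, 50]
extract_min()->31, [50]

Final heap: [50]


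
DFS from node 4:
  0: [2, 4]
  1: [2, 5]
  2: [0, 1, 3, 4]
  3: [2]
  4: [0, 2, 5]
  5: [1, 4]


Visit 4, push [5, 2, 0]
Visit 0, push [2]
Visit 2, push [3, 1]
Visit 1, push [5]
Visit 5, push []
Visit 3, push []

DFS order: [4, 0, 2, 1, 5, 3]


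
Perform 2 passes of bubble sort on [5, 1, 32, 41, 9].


Initial: [5, 1, 32, 41, 9]
Pass 1: [1, 5, 32, 9, 41] (2 swaps)
Pass 2: [1, 5, 9, 32, 41] (1 swaps)

After 2 passes: [1, 5, 9, 32, 41]


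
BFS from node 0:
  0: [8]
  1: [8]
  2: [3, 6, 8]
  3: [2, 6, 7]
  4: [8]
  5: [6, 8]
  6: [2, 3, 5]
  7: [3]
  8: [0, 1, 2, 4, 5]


Visit 0, enqueue [8]
Visit 8, enqueue [1, 2, 4, 5]
Visit 1, enqueue []
Visit 2, enqueue [3, 6]
Visit 4, enqueue []
Visit 5, enqueue []
Visit 3, enqueue [7]
Visit 6, enqueue []
Visit 7, enqueue []

BFS order: [0, 8, 1, 2, 4, 5, 3, 6, 7]


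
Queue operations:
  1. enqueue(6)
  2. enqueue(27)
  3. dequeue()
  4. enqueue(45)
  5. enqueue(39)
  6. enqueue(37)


enqueue(6) -> [6]
enqueue(27) -> [6, 27]
dequeue()->6, [27]
enqueue(45) -> [27, 45]
enqueue(39) -> [27, 45, 39]
enqueue(37) -> [27, 45, 39, 37]

Final queue: [27, 45, 39, 37]


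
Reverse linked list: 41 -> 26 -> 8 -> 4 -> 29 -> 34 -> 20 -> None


Step 1: curr=41, set curr.next=prev(None) | reversed so far: 41
Step 2: curr=26, set curr.next=prev(41) | reversed so far: 26 -> 41
Step 3: curr=8, set curr.next=prev(26) | reversed so far: 8 -> 26 -> 41
Step 4: curr=4, set curr.next=prev(8) | reversed so far: 4 -> 8 -> 26 -> 41
Step 5: curr=29, set curr.next=prev(4) | reversed so far: 29 -> 4 -> 8 -> 26 -> 41
Step 6: curr=34, set curr.next=prev(29) | reversed so far: 34 -> 29 -> 4 -> 8 -> 26 -> 41
Step 7: curr=20, set curr.next=prev(34) | reversed so far: 20 -> 34 -> 29 -> 4 -> 8 -> 26 -> 41

20 -> 34 -> 29 -> 4 -> 8 -> 26 -> 41 -> None


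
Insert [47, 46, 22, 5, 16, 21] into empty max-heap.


Insert 47: [47]
Insert 46: [47, 46]
Insert 22: [47, 46, 22]
Insert 5: [47, 46, 22, 5]
Insert 16: [47, 46, 22, 5, 16]
Insert 21: [47, 46, 22, 5, 16, 21]

Final heap: [47, 46, 22, 5, 16, 21]


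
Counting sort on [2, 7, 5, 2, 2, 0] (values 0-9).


Input: [2, 7, 5, 2, 2, 0]
Counts: [1, 0, 3, 0, 0, 1, 0, 1, 0, 0]

Sorted: [0, 2, 2, 2, 5, 7]


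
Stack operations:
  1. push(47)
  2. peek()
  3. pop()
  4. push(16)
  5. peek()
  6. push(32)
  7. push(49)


push(47) -> [47]
peek()->47
pop()->47, []
push(16) -> [16]
peek()->16
push(32) -> [16, 32]
push(49) -> [16, 32, 49]

Final stack: [16, 32, 49]


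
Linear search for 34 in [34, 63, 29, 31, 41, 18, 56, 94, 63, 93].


i=0: 34==34 found!

Found at 0, 1 comps


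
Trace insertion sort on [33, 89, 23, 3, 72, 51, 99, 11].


Initial: [33, 89, 23, 3, 72, 51, 99, 11]
Insert 89: [33, 89, 23, 3, 72, 51, 99, 11]
Insert 23: [23, 33, 89, 3, 72, 51, 99, 11]
Insert 3: [3, 23, 33, 89, 72, 51, 99, 11]
Insert 72: [3, 23, 33, 72, 89, 51, 99, 11]
Insert 51: [3, 23, 33, 51, 72, 89, 99, 11]
Insert 99: [3, 23, 33, 51, 72, 89, 99, 11]
Insert 11: [3, 11, 23, 33, 51, 72, 89, 99]

Sorted: [3, 11, 23, 33, 51, 72, 89, 99]


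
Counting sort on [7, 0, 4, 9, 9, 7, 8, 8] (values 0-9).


Input: [7, 0, 4, 9, 9, 7, 8, 8]
Counts: [1, 0, 0, 0, 1, 0, 0, 2, 2, 2]

Sorted: [0, 4, 7, 7, 8, 8, 9, 9]


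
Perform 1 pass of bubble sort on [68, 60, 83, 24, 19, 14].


Initial: [68, 60, 83, 24, 19, 14]
Pass 1: [60, 68, 24, 19, 14, 83] (4 swaps)

After 1 pass: [60, 68, 24, 19, 14, 83]


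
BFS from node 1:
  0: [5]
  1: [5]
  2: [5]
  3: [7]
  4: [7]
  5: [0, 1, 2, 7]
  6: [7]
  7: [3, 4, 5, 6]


Visit 1, enqueue [5]
Visit 5, enqueue [0, 2, 7]
Visit 0, enqueue []
Visit 2, enqueue []
Visit 7, enqueue [3, 4, 6]
Visit 3, enqueue []
Visit 4, enqueue []
Visit 6, enqueue []

BFS order: [1, 5, 0, 2, 7, 3, 4, 6]


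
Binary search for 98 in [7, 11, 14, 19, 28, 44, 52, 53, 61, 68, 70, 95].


Step 1: lo=0, hi=11, mid=5, val=44
Step 2: lo=6, hi=11, mid=8, val=61
Step 3: lo=9, hi=11, mid=10, val=70
Step 4: lo=11, hi=11, mid=11, val=95

Not found


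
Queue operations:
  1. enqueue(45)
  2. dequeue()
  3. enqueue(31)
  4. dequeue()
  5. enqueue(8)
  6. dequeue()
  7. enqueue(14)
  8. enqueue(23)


enqueue(45) -> [45]
dequeue()->45, []
enqueue(31) -> [31]
dequeue()->31, []
enqueue(8) -> [8]
dequeue()->8, []
enqueue(14) -> [14]
enqueue(23) -> [14, 23]

Final queue: [14, 23]


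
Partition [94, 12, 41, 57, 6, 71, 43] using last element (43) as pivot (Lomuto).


Pivot: 43
  12 <= 43: swap -> [12, 94, 41, 57, 6, 71, 43]
  41 <= 43: swap -> [12, 41, 94, 57, 6, 71, 43]
  6 <= 43: swap -> [12, 41, 6, 57, 94, 71, 43]
Place pivot at 3: [12, 41, 6, 43, 94, 71, 57]

Partitioned: [12, 41, 6, 43, 94, 71, 57]
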